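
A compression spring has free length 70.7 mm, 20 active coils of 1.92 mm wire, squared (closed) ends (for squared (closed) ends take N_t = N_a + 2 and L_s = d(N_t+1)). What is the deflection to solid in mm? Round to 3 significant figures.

26.5 mm

N_t = 22; L_s = 1.92·23 = 44.16 mm
δ_solid = L₀ − L_s = 70.7 − 44.16 = 26.54 mm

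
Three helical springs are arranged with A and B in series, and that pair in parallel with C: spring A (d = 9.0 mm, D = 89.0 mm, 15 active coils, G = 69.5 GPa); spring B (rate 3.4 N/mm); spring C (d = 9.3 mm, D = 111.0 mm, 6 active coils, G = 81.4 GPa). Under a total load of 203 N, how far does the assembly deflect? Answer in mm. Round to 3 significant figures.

k_A = Gd⁴/(8D³N_a) = (69.5×10³)(9.0⁴)/(8·89.0³·15) = 5.3902 N/mm
k_C = Gd⁴/(8D³N_a) = (81.4×10³)(9.3⁴)/(8·111.0³·6) = 9.2757 N/mm
Springs A,B series: k_AB = 1/(1/5.3902+1/3.4) = 2.0849 N/mm; parallel with C: k_eq = 2.0849+9.2757 = 11.361 N/mm
δ = F/k_eq = 203/11.361 = 17.869 mm

17.9 mm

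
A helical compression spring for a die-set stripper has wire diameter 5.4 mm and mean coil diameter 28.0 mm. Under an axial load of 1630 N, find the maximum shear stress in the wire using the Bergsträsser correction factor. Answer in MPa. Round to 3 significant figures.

Spring index C = D/d = 28.0/5.4 = 5.1852
K_B = (4C+2)/(4C−3) = 22.741/17.741 = 1.2818
τ₀ = 8FD/(πd³) = 8·1630·28.0/(π·5.4³) = 365120/494.69 = 738.08 MPa
τ_max = K·τ₀ = 1.2818 × 738.08 = 946.1 MPa

946 MPa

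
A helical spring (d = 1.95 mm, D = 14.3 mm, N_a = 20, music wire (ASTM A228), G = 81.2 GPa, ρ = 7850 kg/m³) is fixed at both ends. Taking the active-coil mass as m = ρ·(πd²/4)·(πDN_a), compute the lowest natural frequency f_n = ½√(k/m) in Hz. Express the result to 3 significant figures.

173 Hz

k = Gd⁴/(8D³N_a) = (81.2×10³)(1.95⁴)/(8·14.3³·20) = 2.5094 N/mm = 2509.4 N/m
Wire length L = πDN_a = π·14.3·20 = 898.5 mm
m = ρ·(πd²/4)·L = 7850 × 2.9865×10⁻⁶ m² × 0.8985 m = 0.021064 kg
f_n = ½√(k/m) = 0.5·√(2509.4/0.021064) = 0.5·√(1.1913e+05) = 172.58 Hz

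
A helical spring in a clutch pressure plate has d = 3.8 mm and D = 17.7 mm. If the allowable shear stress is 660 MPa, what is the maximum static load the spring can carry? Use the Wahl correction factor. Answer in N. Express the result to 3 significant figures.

601 N

C = D/d = 17.7/3.8 = 4.6579
K_W = (4C−1)/(4C−4) + 0.615/C = 17.632/14.632 + 0.1320 = 1.3371
τ_max = K·8FD/(πd³) → F_max = τ_allow·πd³/(8DK)
F_max = 660·π·3.8³/(8·17.7·1.3371) = 1.1377e+05/189.33 = 600.93 N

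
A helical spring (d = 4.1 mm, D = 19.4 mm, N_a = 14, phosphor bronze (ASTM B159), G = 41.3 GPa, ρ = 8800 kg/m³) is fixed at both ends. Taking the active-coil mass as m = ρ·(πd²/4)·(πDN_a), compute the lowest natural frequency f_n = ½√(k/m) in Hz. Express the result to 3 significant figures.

190 Hz

k = Gd⁴/(8D³N_a) = (41.3×10³)(4.1⁴)/(8·19.4³·14) = 14.271 N/mm = 14271 N/m
Wire length L = πDN_a = π·19.4·14 = 853.26 mm
m = ρ·(πd²/4)·L = 8800 × 13.203×10⁻⁶ m² × 0.85326 m = 0.099133 kg
f_n = ½√(k/m) = 0.5·√(14271/0.099133) = 0.5·√(1.4396e+05) = 189.71 Hz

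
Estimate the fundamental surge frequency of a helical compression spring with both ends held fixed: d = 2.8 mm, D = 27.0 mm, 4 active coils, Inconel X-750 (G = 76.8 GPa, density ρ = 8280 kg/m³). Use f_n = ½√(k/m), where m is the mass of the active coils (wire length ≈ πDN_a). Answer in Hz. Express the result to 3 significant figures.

k = Gd⁴/(8D³N_a) = (76.8×10³)(2.8⁴)/(8·27.0³·4) = 7.4947 N/mm = 7494.7 N/m
Wire length L = πDN_a = π·27.0·4 = 339.29 mm
m = ρ·(πd²/4)·L = 8280 × 6.1575×10⁻⁶ m² × 0.33929 m = 0.017299 kg
f_n = ½√(k/m) = 0.5·√(7494.7/0.017299) = 0.5·√(4.3325e+05) = 329.11 Hz

329 Hz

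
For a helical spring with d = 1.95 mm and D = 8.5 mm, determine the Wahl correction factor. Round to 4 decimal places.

C = D/d = 8.5/1.95 = 4.3590
K_W = (4C−1)/(4C−4) + 0.615/C = 16.436/13.436 + 0.1411 = 1.3644

1.3644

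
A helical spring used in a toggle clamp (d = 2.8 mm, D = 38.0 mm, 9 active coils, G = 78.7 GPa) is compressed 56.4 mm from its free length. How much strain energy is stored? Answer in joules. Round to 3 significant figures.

1.95 J

k = Gd⁴/(8D³N_a) = (78.7×10³)(2.8⁴)/(8·38.0³·9) = 1.2244 N/mm
U = ½kδ² = 0.5 × 1.2244 × 56.4² = 1947.4 N·mm = 1.9474 J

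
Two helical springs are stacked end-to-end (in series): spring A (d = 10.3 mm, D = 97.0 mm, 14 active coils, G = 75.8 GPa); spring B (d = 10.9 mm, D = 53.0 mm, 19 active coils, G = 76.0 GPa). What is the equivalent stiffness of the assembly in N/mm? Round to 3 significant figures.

7.10 N/mm

k_A = Gd⁴/(8D³N_a) = (75.8×10³)(10.3⁴)/(8·97.0³·14) = 8.3461 N/mm
k_B = Gd⁴/(8D³N_a) = (76.0×10³)(10.9⁴)/(8·53.0³·19) = 47.408 N/mm
Series: 1/k_eq = 1/8.3461 + 1/47.408 = 0.14091; k_eq = 7.0967 N/mm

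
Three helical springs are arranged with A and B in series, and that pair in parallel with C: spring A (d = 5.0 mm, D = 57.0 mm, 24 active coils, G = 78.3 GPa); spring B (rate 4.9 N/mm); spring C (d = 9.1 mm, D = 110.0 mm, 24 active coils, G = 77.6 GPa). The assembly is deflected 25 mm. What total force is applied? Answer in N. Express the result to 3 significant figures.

78.9 N

k_A = Gd⁴/(8D³N_a) = (78.3×10³)(5.0⁴)/(8·57.0³·24) = 1.3763 N/mm
k_C = Gd⁴/(8D³N_a) = (77.6×10³)(9.1⁴)/(8·110.0³·24) = 2.0823 N/mm
Springs A,B series: k_AB = 1/(1/1.3763+1/4.9) = 1.0745 N/mm; parallel with C: k_eq = 1.0745+2.0823 = 3.1568 N/mm
F = k_eq·δ = 3.1568·25 = 78.921 N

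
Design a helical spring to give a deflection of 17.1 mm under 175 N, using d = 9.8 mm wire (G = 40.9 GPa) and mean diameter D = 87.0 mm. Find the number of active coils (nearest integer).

Required rate k = F/δ = 175/17.1 = 10.234 N/mm
N_a = Gd⁴/(8D³k) = (40.9×10³ × 9.8⁴)/(8 × 87.0³ × 10.234)
    = 3.77249e+08 / 5.39125e+07 = 6.997 → 7 coils

7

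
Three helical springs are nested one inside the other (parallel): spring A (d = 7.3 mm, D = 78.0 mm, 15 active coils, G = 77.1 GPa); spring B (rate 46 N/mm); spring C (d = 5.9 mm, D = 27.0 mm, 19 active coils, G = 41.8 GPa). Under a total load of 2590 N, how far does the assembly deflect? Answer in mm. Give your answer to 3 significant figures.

k_A = Gd⁴/(8D³N_a) = (77.1×10³)(7.3⁴)/(8·78.0³·15) = 3.8449 N/mm
k_C = Gd⁴/(8D³N_a) = (41.8×10³)(5.9⁴)/(8·27.0³·19) = 16.93 N/mm
Parallel: k_eq = 3.8449 + 46 + 16.93 = 66.775 N/mm
δ = F/k_eq = 2590/66.775 = 38.787 mm

38.8 mm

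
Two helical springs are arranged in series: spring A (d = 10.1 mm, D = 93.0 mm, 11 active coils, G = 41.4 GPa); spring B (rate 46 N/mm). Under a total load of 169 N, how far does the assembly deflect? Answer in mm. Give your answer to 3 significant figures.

k_A = Gd⁴/(8D³N_a) = (41.4×10³)(10.1⁴)/(8·93.0³·11) = 6.0863 N/mm
Series: 1/k_eq = 1/6.0863 + 1/46 = 0.18604; k_eq = 5.3751 N/mm
δ = F/k_eq = 169/5.3751 = 31.441 mm

31.4 mm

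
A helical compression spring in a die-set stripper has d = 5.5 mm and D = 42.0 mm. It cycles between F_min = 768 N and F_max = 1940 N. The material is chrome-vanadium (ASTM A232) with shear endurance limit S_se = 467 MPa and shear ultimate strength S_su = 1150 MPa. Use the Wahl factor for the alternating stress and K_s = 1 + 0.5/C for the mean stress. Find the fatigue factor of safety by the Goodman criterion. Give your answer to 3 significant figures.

0.565

C = D/d = 42.0/5.5 = 7.6364; K_W = (4C−1)/(4C−4)+0.615/C = 1.1935; K_s = 1+0.5/C = 1.0655
F_a = (F_max−F_min)/2 = 586 N; F_m = (F_max+F_min)/2 = 1354 N
τ_a = K_W·8F_aD/(πd³) = 1.1935 × 376.7 = 449.61 MPa
τ_m = K_s·8F_mD/(πd³) = 1.0655 × 870.4 = 927.39 MPa
Goodman: 1/n_f = τ_a/S_se + τ_m/S_su = 449.61/467 + 927.39/1150 = 0.96277 + 0.80643 = 1.7692
n_f = 1/1.7692 = 0.5652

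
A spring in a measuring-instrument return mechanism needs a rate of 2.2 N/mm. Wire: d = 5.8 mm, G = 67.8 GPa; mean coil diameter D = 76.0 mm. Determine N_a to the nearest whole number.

10

N_a = Gd⁴/(8D³k) = (67.8×10³ × 5.8⁴)/(8 × 76.0³ × 2.2)
    = 7.67258e+07 / 7.72598e+06 = 9.931 → 10 coils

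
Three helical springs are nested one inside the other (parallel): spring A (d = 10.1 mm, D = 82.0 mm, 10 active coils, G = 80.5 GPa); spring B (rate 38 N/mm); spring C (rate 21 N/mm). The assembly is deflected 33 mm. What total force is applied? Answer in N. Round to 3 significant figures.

2570 N

k_A = Gd⁴/(8D³N_a) = (80.5×10³)(10.1⁴)/(8·82.0³·10) = 18.991 N/mm
Parallel: k_eq = 18.991 + 38 + 21 = 77.991 N/mm
F = k_eq·δ = 77.991·33 = 2573.7 N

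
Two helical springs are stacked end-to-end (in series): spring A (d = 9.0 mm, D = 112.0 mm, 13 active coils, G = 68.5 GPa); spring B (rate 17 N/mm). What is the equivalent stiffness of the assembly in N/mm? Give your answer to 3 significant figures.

k_A = Gd⁴/(8D³N_a) = (68.5×10³)(9.0⁴)/(8·112.0³·13) = 3.0759 N/mm
Series: 1/k_eq = 1/3.0759 + 1/17 = 0.38393; k_eq = 2.6046 N/mm

2.60 N/mm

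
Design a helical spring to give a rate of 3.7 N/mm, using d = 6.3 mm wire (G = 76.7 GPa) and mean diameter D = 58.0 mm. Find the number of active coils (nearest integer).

21

N_a = Gd⁴/(8D³k) = (76.7×10³ × 6.3⁴)/(8 × 58.0³ × 3.7)
    = 1.20825e+08 / 5.77532e+06 = 20.92 → 21 coils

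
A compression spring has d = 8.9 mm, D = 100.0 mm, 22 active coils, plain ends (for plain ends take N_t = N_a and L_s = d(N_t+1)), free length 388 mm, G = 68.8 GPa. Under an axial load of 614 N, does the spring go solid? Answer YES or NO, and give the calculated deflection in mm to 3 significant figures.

k = Gd⁴/(8D³N_a) = (68.8×10³)(8.9⁴)/(8·100.0³·22) = 2.4527 N/mm
N_t = 22; L_s = 8.9·23 = 204.7 mm; δ_solid = L₀ − L_s = 388 − 204.7 = 183.3 mm
δ = F/k = 614/2.4527 = 250.34 mm
δ ≥ δ_solid → spring goes solid

YES, δ = 250 mm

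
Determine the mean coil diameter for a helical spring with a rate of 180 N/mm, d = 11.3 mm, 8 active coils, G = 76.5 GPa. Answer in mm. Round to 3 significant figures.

47.7 mm

D = (Gd⁴/(8N_a·k))^(1/3) = (76.5×10³·11.3⁴/(8·8·180))^(1/3)
  = (108274)^(1/3) = 47.6622 mm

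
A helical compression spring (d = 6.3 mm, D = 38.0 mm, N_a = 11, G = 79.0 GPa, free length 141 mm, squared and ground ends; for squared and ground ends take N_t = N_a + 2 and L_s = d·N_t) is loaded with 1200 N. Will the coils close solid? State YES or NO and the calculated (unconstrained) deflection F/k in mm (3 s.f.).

k = Gd⁴/(8D³N_a) = (79.0×10³)(6.3⁴)/(8·38.0³·11) = 25.772 N/mm
N_t = 13; L_s = 6.3·13 = 81.9 mm; δ_solid = L₀ − L_s = 141 − 81.9 = 59.1 mm
δ = F/k = 1200/25.772 = 46.561 mm
δ < δ_solid → spring does not go solid

NO, δ = 46.6 mm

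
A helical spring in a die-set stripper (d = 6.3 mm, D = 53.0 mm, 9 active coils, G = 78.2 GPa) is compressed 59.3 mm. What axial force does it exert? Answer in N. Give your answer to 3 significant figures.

k = Gd⁴/(8D³N_a) = (78.2×10³)(6.3⁴)/(8·53.0³·9) = 11.492 N/mm
F = k·δ = 11.492 × 59.3 = 681.5 N

681 N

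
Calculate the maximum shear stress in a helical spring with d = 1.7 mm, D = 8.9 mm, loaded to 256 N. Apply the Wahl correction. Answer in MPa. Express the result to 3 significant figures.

Spring index C = D/d = 8.9/1.7 = 5.2353
K_W = (4C−1)/(4C−4) + 0.615/C = 19.941/16.941 + 0.1175 = 1.2946
τ₀ = 8FD/(πd³) = 8·256·8.9/(π·1.7³) = 18227.2/15.435 = 1180.9 MPa
τ_max = K·τ₀ = 1.2946 × 1180.9 = 1528.8 MPa

1530 MPa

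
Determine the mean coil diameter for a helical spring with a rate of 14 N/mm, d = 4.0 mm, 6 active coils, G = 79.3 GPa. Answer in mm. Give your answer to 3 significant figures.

D = (Gd⁴/(8N_a·k))^(1/3) = (79.3×10³·4.0⁴/(8·6·14))^(1/3)
  = (30209.5)^(1/3) = 31.1445 mm

31.1 mm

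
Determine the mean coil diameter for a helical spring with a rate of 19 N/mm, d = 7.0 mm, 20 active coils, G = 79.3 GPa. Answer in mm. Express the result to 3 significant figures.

D = (Gd⁴/(8N_a·k))^(1/3) = (79.3×10³·7.0⁴/(8·20·19))^(1/3)
  = (62631.3)^(1/3) = 39.7128 mm

39.7 mm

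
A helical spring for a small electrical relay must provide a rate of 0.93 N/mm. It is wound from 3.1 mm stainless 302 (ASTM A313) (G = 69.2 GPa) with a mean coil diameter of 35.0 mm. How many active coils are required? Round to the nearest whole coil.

20

N_a = Gd⁴/(8D³k) = (69.2×10³ × 3.1⁴)/(8 × 35.0³ × 0.93)
    = 6.39077e+06 / 318990 = 20.03 → 20 coils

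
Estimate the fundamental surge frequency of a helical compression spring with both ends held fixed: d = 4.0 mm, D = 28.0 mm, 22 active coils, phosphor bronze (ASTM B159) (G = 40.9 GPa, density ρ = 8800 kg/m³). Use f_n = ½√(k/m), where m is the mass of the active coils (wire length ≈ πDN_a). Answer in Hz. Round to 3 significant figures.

k = Gd⁴/(8D³N_a) = (40.9×10³)(4.0⁴)/(8·28.0³·22) = 2.71 N/mm = 2710 N/m
Wire length L = πDN_a = π·28.0·22 = 1935.2 mm
m = ρ·(πd²/4)·L = 8800 × 12.566×10⁻⁶ m² × 1.9352 m = 0.214 kg
f_n = ½√(k/m) = 0.5·√(2710/0.214) = 0.5·√(12663) = 56.266 Hz

56.3 Hz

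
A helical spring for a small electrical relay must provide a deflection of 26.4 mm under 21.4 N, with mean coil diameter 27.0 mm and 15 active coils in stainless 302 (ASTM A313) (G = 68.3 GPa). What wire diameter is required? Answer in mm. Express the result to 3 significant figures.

2.30 mm

Required rate k = F/δ = 21.4/26.4 = 0.81061 N/mm
d = (8D³N_a·k / G)^(1/4) = (8·27.0³·15·0.81061 / (68.3×10³))^0.25
  = (28.032)^0.25 = 2.3010 mm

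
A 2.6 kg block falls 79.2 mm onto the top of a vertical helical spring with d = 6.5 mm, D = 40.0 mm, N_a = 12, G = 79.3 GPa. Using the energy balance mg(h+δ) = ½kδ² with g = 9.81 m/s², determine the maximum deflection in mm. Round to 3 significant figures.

k = Gd⁴/(8D³N_a) = (79.3×10³)(6.5⁴)/(8·40.0³·12) = 23.04 N/mm
W = mg = 2.6 × 9.81 = 25.506 N
½kδ² − Wδ − Wh = 0 → δ = (W + √(W² + 2kWh))/k
δ = (25.506 + √(650.56 + 93083.6))/23.04 = (25.506 + 306.16)/23.04 = 14.395 mm

14.4 mm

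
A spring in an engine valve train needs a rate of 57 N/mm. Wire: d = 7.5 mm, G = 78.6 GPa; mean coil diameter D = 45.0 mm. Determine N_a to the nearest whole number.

N_a = Gd⁴/(8D³k) = (78.6×10³ × 7.5⁴)/(8 × 45.0³ × 57)
    = 2.48695e+08 / 4.1553e+07 = 5.985 → 6 coils

6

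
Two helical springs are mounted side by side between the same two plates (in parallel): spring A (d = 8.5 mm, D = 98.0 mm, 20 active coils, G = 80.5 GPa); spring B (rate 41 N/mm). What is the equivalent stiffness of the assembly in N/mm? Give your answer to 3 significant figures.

43.8 N/mm

k_A = Gd⁴/(8D³N_a) = (80.5×10³)(8.5⁴)/(8·98.0³·20) = 2.7904 N/mm
Parallel: k_eq = 2.7904 + 41 = 43.79 N/mm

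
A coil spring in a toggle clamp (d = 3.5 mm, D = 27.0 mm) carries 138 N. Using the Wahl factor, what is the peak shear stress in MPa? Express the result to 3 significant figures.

Spring index C = D/d = 27.0/3.5 = 7.7143
K_W = (4C−1)/(4C−4) + 0.615/C = 29.857/26.857 + 0.0797 = 1.1914
τ₀ = 8FD/(πd³) = 8·138·27.0/(π·3.5³) = 29808/134.7 = 221.3 MPa
τ_max = K·τ₀ = 1.1914 × 221.3 = 263.66 MPa

264 MPa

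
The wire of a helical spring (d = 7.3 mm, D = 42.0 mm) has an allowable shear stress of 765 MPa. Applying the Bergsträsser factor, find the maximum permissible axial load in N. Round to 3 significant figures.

C = D/d = 42.0/7.3 = 5.7534
K_B = (4C+2)/(4C−3) = 25.014/20.014 = 1.2498
τ_max = K·8FD/(πd³) → F_max = τ_allow·πd³/(8DK)
F_max = 765·π·7.3³/(8·42.0·1.2498) = 9.3493e+05/419.94 = 2226.3 N

2230 N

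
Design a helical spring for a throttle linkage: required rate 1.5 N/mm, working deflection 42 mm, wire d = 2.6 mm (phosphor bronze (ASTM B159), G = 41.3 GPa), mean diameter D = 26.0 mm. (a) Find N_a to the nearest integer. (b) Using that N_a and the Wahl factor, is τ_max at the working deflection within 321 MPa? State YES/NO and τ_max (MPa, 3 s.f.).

N_a = Gd⁴/(8D³k) = (41.3×10³)(2.6⁴)/(8·26.0³·1.5) = 8.948 → N_a = 9
Actual rate k = Gd⁴/(8D³·9) = 1.4914 N/mm
Working load F = kδ = 1.4914·42 = 62.638 N
C = 26.0/2.6 = 10.0000; K_W = (4C−1)/(4C−4)+0.615/C = 1.1448
τ_max = K_W·8FD/(πd³) = 1.1448·235.96 = 270.13 MPa
τ_max ≤ 321 MPa → acceptable

(a) 9 coils; (b) YES, τ_max = 270 MPa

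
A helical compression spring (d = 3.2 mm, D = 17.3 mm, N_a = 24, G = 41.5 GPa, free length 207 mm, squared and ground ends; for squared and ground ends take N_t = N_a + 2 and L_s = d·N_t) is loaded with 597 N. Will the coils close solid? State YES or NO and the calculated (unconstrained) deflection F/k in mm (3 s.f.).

YES, δ = 136 mm

k = Gd⁴/(8D³N_a) = (41.5×10³)(3.2⁴)/(8·17.3³·24) = 4.3773 N/mm
N_t = 26; L_s = 3.2·26 = 83.2 mm; δ_solid = L₀ − L_s = 207 − 83.2 = 123.8 mm
δ = F/k = 597/4.3773 = 136.38 mm
δ ≥ δ_solid → spring goes solid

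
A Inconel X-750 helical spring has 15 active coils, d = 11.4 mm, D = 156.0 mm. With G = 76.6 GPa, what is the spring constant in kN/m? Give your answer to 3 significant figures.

2.84 kN/m

k = Gd⁴/(8D³N_a) = (76.6×10³ × 11.4⁴) / (8 × 156.0³ × 15)
  = 1.29374e+09 / 4.5557e+08 = 2.8398 N/mm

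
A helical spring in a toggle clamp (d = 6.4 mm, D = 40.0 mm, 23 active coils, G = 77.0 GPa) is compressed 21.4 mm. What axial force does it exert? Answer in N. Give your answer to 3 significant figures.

235 N

k = Gd⁴/(8D³N_a) = (77.0×10³)(6.4⁴)/(8·40.0³·23) = 10.97 N/mm
F = k·δ = 10.97 × 21.4 = 234.76 N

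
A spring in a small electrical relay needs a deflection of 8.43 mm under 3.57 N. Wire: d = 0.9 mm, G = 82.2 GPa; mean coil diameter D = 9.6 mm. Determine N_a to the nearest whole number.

18

Required rate k = F/δ = 3.57/8.43 = 0.42349 N/mm
N_a = Gd⁴/(8D³k) = (82.2×10³ × 0.9⁴)/(8 × 9.6³ × 0.42349)
    = 53931.4 / 2997.4 = 17.99 → 18 coils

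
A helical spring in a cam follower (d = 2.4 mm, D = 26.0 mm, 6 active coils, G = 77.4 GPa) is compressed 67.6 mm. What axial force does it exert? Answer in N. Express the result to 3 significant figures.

k = Gd⁴/(8D³N_a) = (77.4×10³)(2.4⁴)/(8·26.0³·6) = 3.0439 N/mm
F = k·δ = 3.0439 × 67.6 = 205.76 N

206 N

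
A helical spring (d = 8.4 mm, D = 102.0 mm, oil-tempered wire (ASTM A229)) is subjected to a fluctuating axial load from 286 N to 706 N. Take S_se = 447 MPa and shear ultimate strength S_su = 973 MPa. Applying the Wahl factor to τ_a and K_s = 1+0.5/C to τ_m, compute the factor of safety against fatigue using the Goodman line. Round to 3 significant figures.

2.16

C = D/d = 102.0/8.4 = 12.1429; K_W = (4C−1)/(4C−4)+0.615/C = 1.1180; K_s = 1+0.5/C = 1.0412
F_a = (F_max−F_min)/2 = 210 N; F_m = (F_max+F_min)/2 = 496 N
τ_a = K_W·8F_aD/(πd³) = 1.1180 × 92.028 = 102.88 MPa
τ_m = K_s·8F_mD/(πd³) = 1.0412 × 217.36 = 226.31 MPa
Goodman: 1/n_f = τ_a/S_se + τ_m/S_su = 102.88/447 + 226.31/973 = 0.23016 + 0.23259 = 0.46276
n_f = 1/0.46276 = 2.161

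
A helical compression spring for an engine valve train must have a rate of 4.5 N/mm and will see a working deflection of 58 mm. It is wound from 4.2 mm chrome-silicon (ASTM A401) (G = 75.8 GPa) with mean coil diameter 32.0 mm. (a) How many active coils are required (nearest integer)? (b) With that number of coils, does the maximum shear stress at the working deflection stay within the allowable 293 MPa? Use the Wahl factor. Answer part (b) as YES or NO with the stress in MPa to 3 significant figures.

N_a = Gd⁴/(8D³k) = (75.8×10³)(4.2⁴)/(8·32.0³·4.5) = 19.99 → N_a = 20
Actual rate k = Gd⁴/(8D³·20) = 4.4988 N/mm
Working load F = kδ = 4.4988·58 = 260.93 N
C = 32.0/4.2 = 7.6190; K_W = (4C−1)/(4C−4)+0.615/C = 1.1940
τ_max = K_W·8FD/(πd³) = 1.1940·286.99 = 342.67 MPa
τ_max > 293 MPa → exceeds allowable

(a) 20 coils; (b) NO, τ_max = 343 MPa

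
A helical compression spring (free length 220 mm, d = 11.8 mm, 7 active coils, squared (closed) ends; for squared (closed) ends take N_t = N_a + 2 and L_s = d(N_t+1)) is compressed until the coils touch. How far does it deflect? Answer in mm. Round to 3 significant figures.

N_t = 9; L_s = 11.8·10 = 118 mm
δ_solid = L₀ − L_s = 220 − 118 = 102 mm

102 mm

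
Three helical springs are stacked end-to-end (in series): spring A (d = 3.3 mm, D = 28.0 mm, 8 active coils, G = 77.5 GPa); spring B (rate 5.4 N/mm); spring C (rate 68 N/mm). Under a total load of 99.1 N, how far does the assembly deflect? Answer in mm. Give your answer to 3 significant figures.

k_A = Gd⁴/(8D³N_a) = (77.5×10³)(3.3⁴)/(8·28.0³·8) = 6.5419 N/mm
Series: 1/k_eq = 1/6.5419 + 1/5.4 + 1/68 = 0.35275; k_eq = 2.8349 N/mm
δ = F/k_eq = 99.1/2.8349 = 34.958 mm

35.0 mm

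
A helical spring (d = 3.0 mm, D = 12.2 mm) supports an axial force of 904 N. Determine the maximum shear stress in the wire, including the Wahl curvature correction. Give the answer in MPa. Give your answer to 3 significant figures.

Spring index C = D/d = 12.2/3.0 = 4.0667
K_W = (4C−1)/(4C−4) + 0.615/C = 15.267/12.267 + 0.1512 = 1.3958
τ₀ = 8FD/(πd³) = 8·904·12.2/(π·3.0³) = 88230.4/84.823 = 1040.2 MPa
τ_max = K·τ₀ = 1.3958 × 1040.2 = 1451.9 MPa

1450 MPa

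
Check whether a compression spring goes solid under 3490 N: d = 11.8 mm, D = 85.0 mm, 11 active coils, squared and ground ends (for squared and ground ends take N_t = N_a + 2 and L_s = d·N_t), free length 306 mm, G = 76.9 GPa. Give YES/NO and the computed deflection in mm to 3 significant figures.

k = Gd⁴/(8D³N_a) = (76.9×10³)(11.8⁴)/(8·85.0³·11) = 27.588 N/mm
N_t = 13; L_s = 11.8·13 = 153.4 mm; δ_solid = L₀ − L_s = 306 − 153.4 = 152.6 mm
δ = F/k = 3490/27.588 = 126.51 mm
δ < δ_solid → spring does not go solid

NO, δ = 127 mm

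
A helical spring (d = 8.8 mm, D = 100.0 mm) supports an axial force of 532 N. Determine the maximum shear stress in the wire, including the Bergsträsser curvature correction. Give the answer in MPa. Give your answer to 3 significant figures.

Spring index C = D/d = 100.0/8.8 = 11.3636
K_B = (4C+2)/(4C−3) = 47.455/42.455 = 1.1178
τ₀ = 8FD/(πd³) = 8·532·100.0/(π·8.8³) = 425600/2140.9 = 198.79 MPa
τ_max = K·τ₀ = 1.1178 × 198.79 = 222.21 MPa

222 MPa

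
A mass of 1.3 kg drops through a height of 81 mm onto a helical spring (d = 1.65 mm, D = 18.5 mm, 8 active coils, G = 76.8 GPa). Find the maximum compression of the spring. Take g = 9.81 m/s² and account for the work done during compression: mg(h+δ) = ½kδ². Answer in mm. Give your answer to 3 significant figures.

48.5 mm

k = Gd⁴/(8D³N_a) = (76.8×10³)(1.65⁴)/(8·18.5³·8) = 1.4048 N/mm
W = mg = 1.3 × 9.81 = 12.753 N
½kδ² − Wδ − Wh = 0 → δ = (W + √(W² + 2kWh))/k
δ = (12.753 + √(162.64 + 2902.21))/1.4048 = (12.753 + 55.361)/1.4048 = 48.488 mm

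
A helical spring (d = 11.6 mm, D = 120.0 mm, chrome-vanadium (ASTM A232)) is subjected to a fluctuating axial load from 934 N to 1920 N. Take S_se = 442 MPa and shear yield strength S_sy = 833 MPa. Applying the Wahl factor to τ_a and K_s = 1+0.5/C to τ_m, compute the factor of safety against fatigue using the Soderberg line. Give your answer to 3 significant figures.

C = D/d = 120.0/11.6 = 10.3448; K_W = (4C−1)/(4C−4)+0.615/C = 1.1397; K_s = 1+0.5/C = 1.0483
F_a = (F_max−F_min)/2 = 493 N; F_m = (F_max+F_min)/2 = 1427 N
τ_a = K_W·8F_aD/(πd³) = 1.1397 × 96.515 = 110 MPa
τ_m = K_s·8F_mD/(πd³) = 1.0483 × 279.36 = 292.87 MPa
Soderberg: 1/n_f = τ_a/S_se + τ_m/S_sy = 110/442 + 292.87/833 = 0.24887 + 0.35158 = 0.60045
n_f = 1/0.60045 = 1.665

1.67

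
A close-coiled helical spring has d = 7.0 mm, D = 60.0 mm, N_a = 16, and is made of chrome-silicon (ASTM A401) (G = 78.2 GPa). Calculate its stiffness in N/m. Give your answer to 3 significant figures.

6790 N/m

k = Gd⁴/(8D³N_a) = (78.2×10³ × 7.0⁴) / (8 × 60.0³ × 16)
  = 1.87758e+08 / 2.7648e+07 = 6.791 N/mm = 6791 N/m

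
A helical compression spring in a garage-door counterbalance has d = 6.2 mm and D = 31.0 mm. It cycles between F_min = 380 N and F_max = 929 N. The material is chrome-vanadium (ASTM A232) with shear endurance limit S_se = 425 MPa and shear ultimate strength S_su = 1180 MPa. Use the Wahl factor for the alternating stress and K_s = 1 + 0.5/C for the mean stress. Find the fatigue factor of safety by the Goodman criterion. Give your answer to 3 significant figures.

C = D/d = 31.0/6.2 = 5.0000; K_W = (4C−1)/(4C−4)+0.615/C = 1.3105; K_s = 1+0.5/C = 1.1000
F_a = (F_max−F_min)/2 = 274.5 N; F_m = (F_max+F_min)/2 = 654.5 N
τ_a = K_W·8F_aD/(πd³) = 1.3105 × 90.922 = 119.15 MPa
τ_m = K_s·8F_mD/(πd³) = 1.1000 × 216.79 = 238.47 MPa
Goodman: 1/n_f = τ_a/S_se + τ_m/S_su = 119.15/425 + 238.47/1180 = 0.28036 + 0.20209 = 0.48245
n_f = 1/0.48245 = 2.073

2.07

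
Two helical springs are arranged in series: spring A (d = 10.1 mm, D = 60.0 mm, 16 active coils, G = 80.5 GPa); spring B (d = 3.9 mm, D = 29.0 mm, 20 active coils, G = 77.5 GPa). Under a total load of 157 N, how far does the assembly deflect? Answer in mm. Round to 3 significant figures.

39.4 mm

k_A = Gd⁴/(8D³N_a) = (80.5×10³)(10.1⁴)/(8·60.0³·16) = 30.298 N/mm
k_B = Gd⁴/(8D³N_a) = (77.5×10³)(3.9⁴)/(8·29.0³·20) = 4.5946 N/mm
Series: 1/k_eq = 1/30.298 + 1/4.5946 = 0.25065; k_eq = 3.9896 N/mm
δ = F/k_eq = 157/3.9896 = 39.352 mm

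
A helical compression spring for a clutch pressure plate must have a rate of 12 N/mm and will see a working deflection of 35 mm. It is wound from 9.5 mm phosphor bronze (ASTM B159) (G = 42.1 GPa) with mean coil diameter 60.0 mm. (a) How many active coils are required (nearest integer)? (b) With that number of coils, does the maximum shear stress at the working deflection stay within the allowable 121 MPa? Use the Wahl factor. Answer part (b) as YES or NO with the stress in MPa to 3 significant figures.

(a) 17 coils; (b) YES, τ_max = 90.2 MPa

N_a = Gd⁴/(8D³k) = (42.1×10³)(9.5⁴)/(8·60.0³·12) = 16.54 → N_a = 17
Actual rate k = Gd⁴/(8D³·17) = 11.673 N/mm
Working load F = kδ = 11.673·35 = 408.56 N
C = 60.0/9.5 = 6.3158; K_W = (4C−1)/(4C−4)+0.615/C = 1.2385
τ_max = K_W·8FD/(πd³) = 1.2385·72.807 = 90.169 MPa
τ_max ≤ 121 MPa → acceptable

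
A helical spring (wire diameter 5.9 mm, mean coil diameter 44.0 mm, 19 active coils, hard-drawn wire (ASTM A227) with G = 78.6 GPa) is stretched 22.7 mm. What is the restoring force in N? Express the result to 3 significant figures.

k = Gd⁴/(8D³N_a) = (78.6×10³)(5.9⁴)/(8·44.0³·19) = 7.3558 N/mm
F = k·δ = 7.3558 × 22.7 = 166.98 N

167 N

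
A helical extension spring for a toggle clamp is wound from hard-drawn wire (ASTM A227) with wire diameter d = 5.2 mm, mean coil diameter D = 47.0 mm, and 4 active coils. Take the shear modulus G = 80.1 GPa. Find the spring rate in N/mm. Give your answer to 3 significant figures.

17.6 N/mm

k = Gd⁴/(8D³N_a) = (80.1×10³ × 5.2⁴) / (8 × 47.0³ × 4)
  = 5.8566e+07 / 3.32234e+06 = 17.628 N/mm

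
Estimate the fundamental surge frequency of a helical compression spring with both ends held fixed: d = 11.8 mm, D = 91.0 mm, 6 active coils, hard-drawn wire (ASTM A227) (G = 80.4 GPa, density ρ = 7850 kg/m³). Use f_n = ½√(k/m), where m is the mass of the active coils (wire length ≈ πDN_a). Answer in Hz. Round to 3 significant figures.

k = Gd⁴/(8D³N_a) = (80.4×10³)(11.8⁴)/(8·91.0³·6) = 43.094 N/mm = 43094 N/m
Wire length L = πDN_a = π·91.0·6 = 1715.3 mm
m = ρ·(πd²/4)·L = 7850 × 109.36×10⁻⁶ m² × 1.7153 m = 1.4725 kg
f_n = ½√(k/m) = 0.5·√(43094/1.4725) = 0.5·√(29265) = 85.535 Hz

85.5 Hz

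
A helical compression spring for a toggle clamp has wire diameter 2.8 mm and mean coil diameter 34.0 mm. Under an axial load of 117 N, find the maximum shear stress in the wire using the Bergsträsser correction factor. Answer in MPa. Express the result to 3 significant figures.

512 MPa

Spring index C = D/d = 34.0/2.8 = 12.1429
K_B = (4C+2)/(4C−3) = 50.571/45.571 = 1.1097
τ₀ = 8FD/(πd³) = 8·117·34.0/(π·2.8³) = 31824/68.964 = 461.46 MPa
τ_max = K·τ₀ = 1.1097 × 461.46 = 512.09 MPa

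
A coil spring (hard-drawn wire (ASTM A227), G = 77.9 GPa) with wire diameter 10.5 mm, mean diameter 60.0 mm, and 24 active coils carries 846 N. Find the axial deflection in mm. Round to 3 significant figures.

37.1 mm

k = Gd⁴/(8D³N_a) = (77.9×10³)(10.5⁴)/(8·60.0³·24) = 22.832 N/mm
δ = F/k = 846 / 22.832 = 37.054 mm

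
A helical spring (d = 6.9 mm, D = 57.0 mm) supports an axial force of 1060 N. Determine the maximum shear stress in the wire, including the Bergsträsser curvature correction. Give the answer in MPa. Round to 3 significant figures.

Spring index C = D/d = 57.0/6.9 = 8.2609
K_B = (4C+2)/(4C−3) = 35.043/30.043 = 1.1664
τ₀ = 8FD/(πd³) = 8·1060·57.0/(π·6.9³) = 483360/1032 = 468.35 MPa
τ_max = K·τ₀ = 1.1664 × 468.35 = 546.3 MPa

546 MPa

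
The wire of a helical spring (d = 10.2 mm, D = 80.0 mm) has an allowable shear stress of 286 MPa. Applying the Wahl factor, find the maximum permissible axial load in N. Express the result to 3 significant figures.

1250 N

C = D/d = 80.0/10.2 = 7.8431
K_W = (4C−1)/(4C−4) + 0.615/C = 30.373/27.373 + 0.0784 = 1.1880
τ_max = K·8FD/(πd³) → F_max = τ_allow·πd³/(8DK)
F_max = 286·π·10.2³/(8·80.0·1.1880) = 9.5349e+05/760.33 = 1254.1 N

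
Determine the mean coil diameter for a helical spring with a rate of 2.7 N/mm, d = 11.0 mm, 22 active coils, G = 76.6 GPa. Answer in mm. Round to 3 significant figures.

133 mm

D = (Gd⁴/(8N_a·k))^(1/3) = (76.6×10³·11.0⁴/(8·22·2.7))^(1/3)
  = (2.36006e+06)^(1/3) = 133.1397 mm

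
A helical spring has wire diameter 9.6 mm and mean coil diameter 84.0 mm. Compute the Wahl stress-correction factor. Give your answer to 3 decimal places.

C = D/d = 84.0/9.6 = 8.7500
K_W = (4C−1)/(4C−4) + 0.615/C = 34.000/31.000 + 0.0703 = 1.1671

1.167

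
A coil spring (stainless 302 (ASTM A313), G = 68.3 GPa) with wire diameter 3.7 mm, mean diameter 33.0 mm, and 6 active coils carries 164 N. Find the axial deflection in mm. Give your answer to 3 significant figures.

k = Gd⁴/(8D³N_a) = (68.3×10³)(3.7⁴)/(8·33.0³·6) = 7.4207 N/mm
δ = F/k = 164 / 7.4207 = 22.1 mm

22.1 mm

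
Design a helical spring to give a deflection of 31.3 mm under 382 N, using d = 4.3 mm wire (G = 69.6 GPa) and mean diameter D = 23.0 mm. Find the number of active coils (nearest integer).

Required rate k = F/δ = 382/31.3 = 12.204 N/mm
N_a = Gd⁴/(8D³k) = (69.6×10³ × 4.3⁴)/(8 × 23.0³ × 12.204)
    = 2.37949e+07 / 1.18793e+06 = 20.03 → 20 coils

20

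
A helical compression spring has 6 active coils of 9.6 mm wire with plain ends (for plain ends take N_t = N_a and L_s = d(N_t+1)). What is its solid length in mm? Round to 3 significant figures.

plain ends: N_t = N_a = 6
L_s = d·(N_t+1) = 9.6 × 7 = 67.2 mm

67.2 mm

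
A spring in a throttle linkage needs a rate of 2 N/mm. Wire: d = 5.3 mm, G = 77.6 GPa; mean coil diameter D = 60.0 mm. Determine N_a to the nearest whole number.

18

N_a = Gd⁴/(8D³k) = (77.6×10³ × 5.3⁴)/(8 × 60.0³ × 2)
    = 6.12301e+07 / 3.456e+06 = 17.72 → 18 coils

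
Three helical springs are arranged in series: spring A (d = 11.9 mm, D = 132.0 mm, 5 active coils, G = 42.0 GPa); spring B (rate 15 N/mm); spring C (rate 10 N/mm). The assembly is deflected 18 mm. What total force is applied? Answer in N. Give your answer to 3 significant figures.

65.2 N

k_A = Gd⁴/(8D³N_a) = (42.0×10³)(11.9⁴)/(8·132.0³·5) = 9.1549 N/mm
Series: 1/k_eq = 1/9.1549 + 1/15 + 1/10 = 0.2759; k_eq = 3.6245 N/mm
F = k_eq·δ = 3.6245·18 = 65.242 N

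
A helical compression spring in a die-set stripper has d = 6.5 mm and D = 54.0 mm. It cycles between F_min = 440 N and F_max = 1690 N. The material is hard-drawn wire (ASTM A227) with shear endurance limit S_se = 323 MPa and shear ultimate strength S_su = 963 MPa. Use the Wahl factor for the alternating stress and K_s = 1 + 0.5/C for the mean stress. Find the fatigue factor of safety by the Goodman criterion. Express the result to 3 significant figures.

C = D/d = 54.0/6.5 = 8.3077; K_W = (4C−1)/(4C−4)+0.615/C = 1.1767; K_s = 1+0.5/C = 1.0602
F_a = (F_max−F_min)/2 = 625 N; F_m = (F_max+F_min)/2 = 1065 N
τ_a = K_W·8F_aD/(πd³) = 1.1767 × 312.95 = 368.23 MPa
τ_m = K_s·8F_mD/(πd³) = 1.0602 × 533.27 = 565.36 MPa
Goodman: 1/n_f = τ_a/S_se + τ_m/S_su = 368.23/323 + 565.36/963 = 1.14005 + 0.58708 = 1.7271
n_f = 1/1.7271 = 0.579

0.579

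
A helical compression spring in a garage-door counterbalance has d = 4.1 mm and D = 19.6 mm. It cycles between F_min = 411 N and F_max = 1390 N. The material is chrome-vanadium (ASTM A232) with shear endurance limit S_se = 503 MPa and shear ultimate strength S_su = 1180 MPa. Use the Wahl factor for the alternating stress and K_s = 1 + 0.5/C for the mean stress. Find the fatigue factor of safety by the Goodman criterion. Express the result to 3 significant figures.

C = D/d = 19.6/4.1 = 4.7805; K_W = (4C−1)/(4C−4)+0.615/C = 1.3270; K_s = 1+0.5/C = 1.1046
F_a = (F_max−F_min)/2 = 489.5 N; F_m = (F_max+F_min)/2 = 900.5 N
τ_a = K_W·8F_aD/(πd³) = 1.3270 × 354.48 = 470.41 MPa
τ_m = K_s·8F_mD/(πd³) = 1.1046 × 652.12 = 720.33 MPa
Goodman: 1/n_f = τ_a/S_se + τ_m/S_su = 470.41/503 + 720.33/1180 = 0.93522 + 0.61045 = 1.5457
n_f = 1/1.5457 = 0.647

0.647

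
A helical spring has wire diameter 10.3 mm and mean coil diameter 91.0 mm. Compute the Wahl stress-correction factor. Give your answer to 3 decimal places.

1.165

C = D/d = 91.0/10.3 = 8.8350
K_W = (4C−1)/(4C−4) + 0.615/C = 34.340/31.340 + 0.0696 = 1.1653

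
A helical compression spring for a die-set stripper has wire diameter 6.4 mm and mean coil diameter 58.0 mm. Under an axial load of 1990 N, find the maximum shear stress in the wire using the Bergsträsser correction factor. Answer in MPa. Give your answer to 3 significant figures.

1290 MPa

Spring index C = D/d = 58.0/6.4 = 9.0625
K_B = (4C+2)/(4C−3) = 38.250/33.250 = 1.1504
τ₀ = 8FD/(πd³) = 8·1990·58.0/(π·6.4³) = 923360/823.55 = 1121.2 MPa
τ_max = K·τ₀ = 1.1504 × 1121.2 = 1289.8 MPa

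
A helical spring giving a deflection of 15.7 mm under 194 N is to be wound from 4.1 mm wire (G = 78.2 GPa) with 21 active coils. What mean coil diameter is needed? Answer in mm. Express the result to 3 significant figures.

22.0 mm

Required rate k = F/δ = 194/15.7 = 12.357 N/mm
D = (Gd⁴/(8N_a·k))^(1/3) = (78.2×10³·4.1⁴/(8·21·12.357))^(1/3)
  = (10644.6)^(1/3) = 21.9977 mm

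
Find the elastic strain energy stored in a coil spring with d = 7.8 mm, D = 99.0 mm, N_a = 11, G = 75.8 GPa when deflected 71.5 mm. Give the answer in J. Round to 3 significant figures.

8.40 J

k = Gd⁴/(8D³N_a) = (75.8×10³)(7.8⁴)/(8·99.0³·11) = 3.2859 N/mm
U = ½kδ² = 0.5 × 3.2859 × 71.5² = 8399.3 N·mm = 8.3993 J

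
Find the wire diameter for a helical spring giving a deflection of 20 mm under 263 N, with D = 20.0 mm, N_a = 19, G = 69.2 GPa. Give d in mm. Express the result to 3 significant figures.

Required rate k = F/δ = 263/20 = 13.15 N/mm
d = (8D³N_a·k / G)^(1/4) = (8·20.0³·19·13.15 / (69.2×10³))^0.25
  = (231.08)^0.25 = 3.8989 mm

3.90 mm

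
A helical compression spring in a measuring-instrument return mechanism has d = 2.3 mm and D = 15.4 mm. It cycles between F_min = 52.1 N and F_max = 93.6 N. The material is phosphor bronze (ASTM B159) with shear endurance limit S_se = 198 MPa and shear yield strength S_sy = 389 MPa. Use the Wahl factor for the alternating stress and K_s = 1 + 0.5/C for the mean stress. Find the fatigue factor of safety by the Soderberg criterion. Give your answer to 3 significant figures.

C = D/d = 15.4/2.3 = 6.6957; K_W = (4C−1)/(4C−4)+0.615/C = 1.2235; K_s = 1+0.5/C = 1.0747
F_a = (F_max−F_min)/2 = 20.75 N; F_m = (F_max+F_min)/2 = 72.85 N
τ_a = K_W·8F_aD/(πd³) = 1.2235 × 66.88 = 81.83 MPa
τ_m = K_s·8F_mD/(πd³) = 1.0747 × 234.8 = 252.34 MPa
Soderberg: 1/n_f = τ_a/S_se + τ_m/S_sy = 81.83/198 + 252.34/389 = 0.41328 + 0.64869 = 1.062
n_f = 1/1.062 = 0.9416

0.942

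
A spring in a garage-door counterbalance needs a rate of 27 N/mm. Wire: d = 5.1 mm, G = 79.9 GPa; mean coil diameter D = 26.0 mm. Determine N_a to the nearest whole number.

N_a = Gd⁴/(8D³k) = (79.9×10³ × 5.1⁴)/(8 × 26.0³ × 27)
    = 5.4054e+07 / 3.79642e+06 = 14.24 → 14 coils

14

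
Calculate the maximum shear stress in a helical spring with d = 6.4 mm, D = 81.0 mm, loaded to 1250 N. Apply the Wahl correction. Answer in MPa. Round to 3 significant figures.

1090 MPa

Spring index C = D/d = 81.0/6.4 = 12.6562
K_W = (4C−1)/(4C−4) + 0.615/C = 49.625/46.625 + 0.0486 = 1.1129
τ₀ = 8FD/(πd³) = 8·1250·81.0/(π·6.4³) = 810000/823.55 = 983.55 MPa
τ_max = K·τ₀ = 1.1129 × 983.55 = 1094.6 MPa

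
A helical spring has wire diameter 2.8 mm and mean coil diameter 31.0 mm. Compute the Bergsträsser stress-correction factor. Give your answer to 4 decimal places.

1.1211

C = D/d = 31.0/2.8 = 11.0714
K_B = (4C+2)/(4C−3) = 46.286/41.286 = 1.1211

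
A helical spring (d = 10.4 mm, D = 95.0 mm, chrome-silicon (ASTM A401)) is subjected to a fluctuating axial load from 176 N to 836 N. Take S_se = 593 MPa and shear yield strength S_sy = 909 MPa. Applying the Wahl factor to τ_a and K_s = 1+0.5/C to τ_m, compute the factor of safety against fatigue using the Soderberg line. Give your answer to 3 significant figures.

3.77

C = D/d = 95.0/10.4 = 9.1346; K_W = (4C−1)/(4C−4)+0.615/C = 1.1595; K_s = 1+0.5/C = 1.0547
F_a = (F_max−F_min)/2 = 330 N; F_m = (F_max+F_min)/2 = 506 N
τ_a = K_W·8F_aD/(πd³) = 1.1595 × 70.97 = 82.292 MPa
τ_m = K_s·8F_mD/(πd³) = 1.0547 × 108.82 = 114.78 MPa
Soderberg: 1/n_f = τ_a/S_se + τ_m/S_sy = 82.292/593 + 114.78/909 = 0.13877 + 0.12627 = 0.26504
n_f = 1/0.26504 = 3.773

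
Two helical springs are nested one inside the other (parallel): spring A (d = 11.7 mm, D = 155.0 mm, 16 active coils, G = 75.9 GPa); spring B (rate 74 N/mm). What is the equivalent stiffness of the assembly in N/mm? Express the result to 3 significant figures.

77.0 N/mm

k_A = Gd⁴/(8D³N_a) = (75.9×10³)(11.7⁴)/(8·155.0³·16) = 2.9839 N/mm
Parallel: k_eq = 2.9839 + 74 = 76.984 N/mm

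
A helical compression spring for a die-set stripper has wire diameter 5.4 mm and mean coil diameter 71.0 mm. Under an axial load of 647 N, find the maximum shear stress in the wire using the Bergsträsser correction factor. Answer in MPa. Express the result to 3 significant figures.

818 MPa

Spring index C = D/d = 71.0/5.4 = 13.1481
K_B = (4C+2)/(4C−3) = 54.593/49.593 = 1.1008
τ₀ = 8FD/(πd³) = 8·647·71.0/(π·5.4³) = 367496/494.69 = 742.88 MPa
τ_max = K·τ₀ = 1.1008 × 742.88 = 817.78 MPa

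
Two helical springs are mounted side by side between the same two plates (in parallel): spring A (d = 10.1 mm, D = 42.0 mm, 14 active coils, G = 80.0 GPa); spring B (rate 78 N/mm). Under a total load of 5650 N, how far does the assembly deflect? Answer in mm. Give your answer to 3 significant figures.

31.7 mm

k_A = Gd⁴/(8D³N_a) = (80.0×10³)(10.1⁴)/(8·42.0³·14) = 100.33 N/mm
Parallel: k_eq = 100.33 + 78 = 178.33 N/mm
δ = F/k_eq = 5650/178.33 = 31.684 mm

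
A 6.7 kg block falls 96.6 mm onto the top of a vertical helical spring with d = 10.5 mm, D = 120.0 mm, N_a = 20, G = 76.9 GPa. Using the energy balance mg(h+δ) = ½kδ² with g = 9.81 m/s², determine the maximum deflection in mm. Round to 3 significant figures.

k = Gd⁴/(8D³N_a) = (76.9×10³)(10.5⁴)/(8·120.0³·20) = 3.3808 N/mm
W = mg = 6.7 × 9.81 = 65.727 N
½kδ² − Wδ − Wh = 0 → δ = (W + √(W² + 2kWh))/k
δ = (65.727 + √(4320 + 42931))/3.3808 = (65.727 + 217.37)/3.3808 = 83.738 mm

83.7 mm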